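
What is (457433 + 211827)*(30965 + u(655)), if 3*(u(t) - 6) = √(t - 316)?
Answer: 20727651460 + 669260*√339/3 ≈ 2.0732e+10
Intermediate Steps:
u(t) = 6 + √(-316 + t)/3 (u(t) = 6 + √(t - 316)/3 = 6 + √(-316 + t)/3)
(457433 + 211827)*(30965 + u(655)) = (457433 + 211827)*(30965 + (6 + √(-316 + 655)/3)) = 669260*(30965 + (6 + √339/3)) = 669260*(30971 + √339/3) = 20727651460 + 669260*√339/3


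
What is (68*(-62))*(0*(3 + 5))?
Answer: 0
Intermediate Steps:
(68*(-62))*(0*(3 + 5)) = -0*8 = -4216*0 = 0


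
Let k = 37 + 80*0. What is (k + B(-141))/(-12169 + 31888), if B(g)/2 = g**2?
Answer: 39799/19719 ≈ 2.0183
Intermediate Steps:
B(g) = 2*g**2
k = 37 (k = 37 + 0 = 37)
(k + B(-141))/(-12169 + 31888) = (37 + 2*(-141)**2)/(-12169 + 31888) = (37 + 2*19881)/19719 = (37 + 39762)*(1/19719) = 39799*(1/19719) = 39799/19719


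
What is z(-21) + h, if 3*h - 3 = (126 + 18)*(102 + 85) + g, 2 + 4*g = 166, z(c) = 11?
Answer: 27005/3 ≈ 9001.7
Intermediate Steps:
g = 41 (g = -1/2 + (1/4)*166 = -1/2 + 83/2 = 41)
h = 26972/3 (h = 1 + ((126 + 18)*(102 + 85) + 41)/3 = 1 + (144*187 + 41)/3 = 1 + (26928 + 41)/3 = 1 + (1/3)*26969 = 1 + 26969/3 = 26972/3 ≈ 8990.7)
z(-21) + h = 11 + 26972/3 = 27005/3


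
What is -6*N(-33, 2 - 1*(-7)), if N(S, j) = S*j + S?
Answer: 1980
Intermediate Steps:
N(S, j) = S + S*j
-6*N(-33, 2 - 1*(-7)) = -(-198)*(1 + (2 - 1*(-7))) = -(-198)*(1 + (2 + 7)) = -(-198)*(1 + 9) = -(-198)*10 = -6*(-330) = 1980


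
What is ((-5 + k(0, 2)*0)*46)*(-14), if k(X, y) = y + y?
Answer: 3220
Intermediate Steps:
k(X, y) = 2*y
((-5 + k(0, 2)*0)*46)*(-14) = ((-5 + (2*2)*0)*46)*(-14) = ((-5 + 4*0)*46)*(-14) = ((-5 + 0)*46)*(-14) = -5*46*(-14) = -230*(-14) = 3220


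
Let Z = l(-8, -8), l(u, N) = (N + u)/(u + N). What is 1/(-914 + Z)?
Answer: -1/913 ≈ -0.0010953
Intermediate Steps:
l(u, N) = 1 (l(u, N) = (N + u)/(N + u) = 1)
Z = 1
1/(-914 + Z) = 1/(-914 + 1) = 1/(-913) = -1/913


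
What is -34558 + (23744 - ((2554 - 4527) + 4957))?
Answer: -13798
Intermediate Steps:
-34558 + (23744 - ((2554 - 4527) + 4957)) = -34558 + (23744 - (-1973 + 4957)) = -34558 + (23744 - 1*2984) = -34558 + (23744 - 2984) = -34558 + 20760 = -13798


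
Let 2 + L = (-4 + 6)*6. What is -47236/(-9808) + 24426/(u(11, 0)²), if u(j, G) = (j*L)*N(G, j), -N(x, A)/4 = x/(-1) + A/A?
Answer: 293264369/59338400 ≈ 4.9422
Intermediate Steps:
N(x, A) = -4 + 4*x (N(x, A) = -4*(x/(-1) + A/A) = -4*(x*(-1) + 1) = -4*(-x + 1) = -4*(1 - x) = -4 + 4*x)
L = 10 (L = -2 + (-4 + 6)*6 = -2 + 2*6 = -2 + 12 = 10)
u(j, G) = 10*j*(-4 + 4*G) (u(j, G) = (j*10)*(-4 + 4*G) = (10*j)*(-4 + 4*G) = 10*j*(-4 + 4*G))
-47236/(-9808) + 24426/(u(11, 0)²) = -47236/(-9808) + 24426/((40*11*(-1 + 0))²) = -47236*(-1/9808) + 24426/((40*11*(-1))²) = 11809/2452 + 24426/((-440)²) = 11809/2452 + 24426/193600 = 11809/2452 + 24426*(1/193600) = 11809/2452 + 12213/96800 = 293264369/59338400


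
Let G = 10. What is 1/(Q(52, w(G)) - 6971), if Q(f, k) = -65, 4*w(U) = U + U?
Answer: -1/7036 ≈ -0.00014213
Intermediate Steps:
w(U) = U/2 (w(U) = (U + U)/4 = (2*U)/4 = U/2)
1/(Q(52, w(G)) - 6971) = 1/(-65 - 6971) = 1/(-7036) = -1/7036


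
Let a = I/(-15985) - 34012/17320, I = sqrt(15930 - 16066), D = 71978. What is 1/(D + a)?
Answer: 13792690515914723890/992743192677961178310737 + 23976093320*I*sqrt(34)/992743192677961178310737 ≈ 1.3894e-5 + 1.4083e-13*I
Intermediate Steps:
I = 2*I*sqrt(34) (I = sqrt(-136) = 2*I*sqrt(34) ≈ 11.662*I)
a = -8503/4330 - 2*I*sqrt(34)/15985 (a = (2*I*sqrt(34))/(-15985) - 34012/17320 = (2*I*sqrt(34))*(-1/15985) - 34012*1/17320 = -2*I*sqrt(34)/15985 - 8503/4330 = -8503/4330 - 2*I*sqrt(34)/15985 ≈ -1.9637 - 0.00072955*I)
1/(D + a) = 1/(71978 + (-8503/4330 - 2*I*sqrt(34)/15985)) = 1/(311656237/4330 - 2*I*sqrt(34)/15985)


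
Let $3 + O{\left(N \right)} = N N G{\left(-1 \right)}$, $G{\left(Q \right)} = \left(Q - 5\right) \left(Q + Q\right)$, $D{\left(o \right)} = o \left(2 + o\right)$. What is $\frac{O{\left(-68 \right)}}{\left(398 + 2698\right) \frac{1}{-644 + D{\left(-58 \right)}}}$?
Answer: $\frac{4013415}{86} \approx 46668.0$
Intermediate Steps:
$G{\left(Q \right)} = 2 Q \left(-5 + Q\right)$ ($G{\left(Q \right)} = \left(-5 + Q\right) 2 Q = 2 Q \left(-5 + Q\right)$)
$O{\left(N \right)} = -3 + 12 N^{2}$ ($O{\left(N \right)} = -3 + N N 2 \left(-1\right) \left(-5 - 1\right) = -3 + N^{2} \cdot 2 \left(-1\right) \left(-6\right) = -3 + N^{2} \cdot 12 = -3 + 12 N^{2}$)
$\frac{O{\left(-68 \right)}}{\left(398 + 2698\right) \frac{1}{-644 + D{\left(-58 \right)}}} = \frac{-3 + 12 \left(-68\right)^{2}}{\left(398 + 2698\right) \frac{1}{-644 - 58 \left(2 - 58\right)}} = \frac{-3 + 12 \cdot 4624}{3096 \frac{1}{-644 - -3248}} = \frac{-3 + 55488}{3096 \frac{1}{-644 + 3248}} = \frac{55485}{3096 \cdot \frac{1}{2604}} = \frac{55485}{\frac{258}{217}} = 55485 \cdot \frac{217}{258} = \frac{4013415}{86}$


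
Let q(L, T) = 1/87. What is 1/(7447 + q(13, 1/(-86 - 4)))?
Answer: 87/647890 ≈ 0.00013428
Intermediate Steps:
q(L, T) = 1/87
1/(7447 + q(13, 1/(-86 - 4))) = 1/(7447 + 1/87) = 1/(647890/87) = 87/647890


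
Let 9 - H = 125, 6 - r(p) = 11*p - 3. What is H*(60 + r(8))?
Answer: 2204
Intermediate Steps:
r(p) = 9 - 11*p (r(p) = 6 - (11*p - 3) = 6 - (-3 + 11*p) = 6 + (3 - 11*p) = 9 - 11*p)
H = -116 (H = 9 - 1*125 = 9 - 125 = -116)
H*(60 + r(8)) = -116*(60 + (9 - 11*8)) = -116*(60 + (9 - 88)) = -116*(60 - 79) = -116*(-19) = 2204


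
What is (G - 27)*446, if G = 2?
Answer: -11150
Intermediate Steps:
(G - 27)*446 = (2 - 27)*446 = -25*446 = -11150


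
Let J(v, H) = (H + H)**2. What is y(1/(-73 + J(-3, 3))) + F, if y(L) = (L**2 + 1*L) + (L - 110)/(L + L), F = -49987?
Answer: -131291279/2738 ≈ -47952.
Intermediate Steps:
J(v, H) = 4*H**2 (J(v, H) = (2*H)**2 = 4*H**2)
y(L) = L + L**2 + (-110 + L)/(2*L) (y(L) = (L**2 + L) + (-110 + L)/((2*L)) = (L + L**2) + (-110 + L)*(1/(2*L)) = (L + L**2) + (-110 + L)/(2*L) = L + L**2 + (-110 + L)/(2*L))
y(1/(-73 + J(-3, 3))) + F = (1/2 + 1/(-73 + 4*3**2) + (1/(-73 + 4*3**2))**2 - 55/(1/(-73 + 4*3**2))) - 49987 = (1/2 + 1/(-73 + 4*9) + (1/(-73 + 4*9))**2 - 55/(1/(-73 + 4*9))) - 49987 = (1/2 + 1/(-73 + 36) + (1/(-73 + 36))**2 - 55/(1/(-73 + 36))) - 49987 = (1/2 + 1/(-37) + (1/(-37))**2 - 55/(1/(-37))) - 49987 = (1/2 - 1/37 + (-1/37)**2 - 55/(-1/37)) - 49987 = (1/2 - 1/37 + 1/1369 - 55*(-37)) - 49987 = (1/2 - 1/37 + 1/1369 + 2035) - 49987 = 5573127/2738 - 49987 = -131291279/2738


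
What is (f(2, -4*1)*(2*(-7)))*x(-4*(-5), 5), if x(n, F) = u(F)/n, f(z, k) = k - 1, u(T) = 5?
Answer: 35/2 ≈ 17.500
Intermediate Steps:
f(z, k) = -1 + k
x(n, F) = 5/n
(f(2, -4*1)*(2*(-7)))*x(-4*(-5), 5) = ((-1 - 4*1)*(2*(-7)))*(5/((-4*(-5)))) = ((-1 - 4)*(-14))*(5/20) = (-5*(-14))*(5*(1/20)) = 70*(¼) = 35/2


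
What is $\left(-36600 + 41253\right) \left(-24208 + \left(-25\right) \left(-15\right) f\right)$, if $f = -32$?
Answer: $-168475824$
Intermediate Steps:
$\left(-36600 + 41253\right) \left(-24208 + \left(-25\right) \left(-15\right) f\right) = \left(-36600 + 41253\right) \left(-24208 + \left(-25\right) \left(-15\right) \left(-32\right)\right) = 4653 \left(-24208 + 375 \left(-32\right)\right) = 4653 \left(-24208 - 12000\right) = 4653 \left(-36208\right) = -168475824$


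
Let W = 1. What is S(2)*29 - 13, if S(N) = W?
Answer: 16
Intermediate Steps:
S(N) = 1
S(2)*29 - 13 = 1*29 - 13 = 29 - 13 = 16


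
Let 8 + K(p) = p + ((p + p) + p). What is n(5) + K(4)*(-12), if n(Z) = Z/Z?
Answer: -95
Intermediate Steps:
n(Z) = 1
K(p) = -8 + 4*p (K(p) = -8 + (p + ((p + p) + p)) = -8 + (p + (2*p + p)) = -8 + (p + 3*p) = -8 + 4*p)
n(5) + K(4)*(-12) = 1 + (-8 + 4*4)*(-12) = 1 + (-8 + 16)*(-12) = 1 + 8*(-12) = 1 - 96 = -95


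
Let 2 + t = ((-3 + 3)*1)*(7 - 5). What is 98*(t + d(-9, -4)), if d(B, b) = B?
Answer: -1078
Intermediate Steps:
t = -2 (t = -2 + ((-3 + 3)*1)*(7 - 5) = -2 + (0*1)*2 = -2 + 0*2 = -2 + 0 = -2)
98*(t + d(-9, -4)) = 98*(-2 - 9) = 98*(-11) = -1078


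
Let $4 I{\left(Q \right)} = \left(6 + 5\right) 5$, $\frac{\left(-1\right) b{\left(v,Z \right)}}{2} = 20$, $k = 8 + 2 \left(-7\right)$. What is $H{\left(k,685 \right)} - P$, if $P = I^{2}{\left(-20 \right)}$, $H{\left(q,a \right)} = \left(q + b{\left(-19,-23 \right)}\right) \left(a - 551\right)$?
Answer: $- \frac{101649}{16} \approx -6353.1$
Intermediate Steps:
$k = -6$ ($k = 8 - 14 = -6$)
$b{\left(v,Z \right)} = -40$ ($b{\left(v,Z \right)} = \left(-2\right) 20 = -40$)
$I{\left(Q \right)} = \frac{55}{4}$ ($I{\left(Q \right)} = \frac{\left(6 + 5\right) 5}{4} = \frac{11 \cdot 5}{4} = \frac{1}{4} \cdot 55 = \frac{55}{4}$)
$H{\left(q,a \right)} = \left(-551 + a\right) \left(-40 + q\right)$ ($H{\left(q,a \right)} = \left(q - 40\right) \left(a - 551\right) = \left(-40 + q\right) \left(-551 + a\right) = \left(-551 + a\right) \left(-40 + q\right)$)
$P = \frac{3025}{16}$ ($P = \left(\frac{55}{4}\right)^{2} = \frac{3025}{16} \approx 189.06$)
$H{\left(k,685 \right)} - P = \left(22040 - -3306 - 27400 + 685 \left(-6\right)\right) - \frac{3025}{16} = \left(22040 + 3306 - 27400 - 4110\right) - \frac{3025}{16} = -6164 - \frac{3025}{16} = - \frac{101649}{16}$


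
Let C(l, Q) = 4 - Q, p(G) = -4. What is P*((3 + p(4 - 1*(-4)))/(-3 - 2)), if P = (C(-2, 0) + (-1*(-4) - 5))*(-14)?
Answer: -42/5 ≈ -8.4000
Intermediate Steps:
P = -42 (P = ((4 - 1*0) + (-1*(-4) - 5))*(-14) = ((4 + 0) + (4 - 5))*(-14) = (4 - 1)*(-14) = 3*(-14) = -42)
P*((3 + p(4 - 1*(-4)))/(-3 - 2)) = -42*(3 - 4)/(-3 - 2) = -(-42)/(-5) = -(-42)*(-1)/5 = -42*1/5 = -42/5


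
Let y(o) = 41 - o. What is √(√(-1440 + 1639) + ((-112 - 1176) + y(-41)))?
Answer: √(-1206 + √199) ≈ 34.524*I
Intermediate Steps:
√(√(-1440 + 1639) + ((-112 - 1176) + y(-41))) = √(√(-1440 + 1639) + ((-112 - 1176) + (41 - 1*(-41)))) = √(√199 + (-1288 + (41 + 41))) = √(√199 + (-1288 + 82)) = √(√199 - 1206) = √(-1206 + √199)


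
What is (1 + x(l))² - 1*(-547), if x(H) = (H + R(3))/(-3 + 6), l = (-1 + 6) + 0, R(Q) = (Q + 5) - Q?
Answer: 5092/9 ≈ 565.78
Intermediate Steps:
R(Q) = 5 (R(Q) = (5 + Q) - Q = 5)
l = 5 (l = 5 + 0 = 5)
x(H) = 5/3 + H/3 (x(H) = (H + 5)/(-3 + 6) = (5 + H)/3 = (5 + H)*(⅓) = 5/3 + H/3)
(1 + x(l))² - 1*(-547) = (1 + (5/3 + (⅓)*5))² - 1*(-547) = (1 + (5/3 + 5/3))² + 547 = (1 + 10/3)² + 547 = (13/3)² + 547 = 169/9 + 547 = 5092/9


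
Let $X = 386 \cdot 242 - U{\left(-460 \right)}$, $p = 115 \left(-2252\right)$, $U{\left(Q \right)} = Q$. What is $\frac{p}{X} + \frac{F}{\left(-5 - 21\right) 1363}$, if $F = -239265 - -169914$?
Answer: $- \frac{333452021}{415829492} \approx -0.8019$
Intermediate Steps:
$F = -69351$ ($F = -239265 + 169914 = -69351$)
$p = -258980$
$X = 93872$ ($X = 386 \cdot 242 - -460 = 93412 + 460 = 93872$)
$\frac{p}{X} + \frac{F}{\left(-5 - 21\right) 1363} = - \frac{258980}{93872} - \frac{69351}{\left(-5 - 21\right) 1363} = \left(-258980\right) \frac{1}{93872} - \frac{69351}{\left(-5 - 21\right) 1363} = - \frac{64745}{23468} - \frac{69351}{\left(-26\right) 1363} = - \frac{64745}{23468} - \frac{69351}{-35438} = - \frac{64745}{23468} - - \frac{69351}{35438} = - \frac{64745}{23468} + \frac{69351}{35438} = - \frac{333452021}{415829492}$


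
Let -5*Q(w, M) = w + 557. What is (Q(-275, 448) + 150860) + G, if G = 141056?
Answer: 1459298/5 ≈ 2.9186e+5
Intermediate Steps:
Q(w, M) = -557/5 - w/5 (Q(w, M) = -(w + 557)/5 = -(557 + w)/5 = -557/5 - w/5)
(Q(-275, 448) + 150860) + G = ((-557/5 - 1/5*(-275)) + 150860) + 141056 = ((-557/5 + 55) + 150860) + 141056 = (-282/5 + 150860) + 141056 = 754018/5 + 141056 = 1459298/5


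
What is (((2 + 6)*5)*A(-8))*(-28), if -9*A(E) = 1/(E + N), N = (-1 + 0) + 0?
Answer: -1120/81 ≈ -13.827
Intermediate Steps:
N = -1 (N = -1 + 0 = -1)
A(E) = -1/(9*(-1 + E)) (A(E) = -1/(9*(E - 1)) = -1/(9*(-1 + E)))
(((2 + 6)*5)*A(-8))*(-28) = (((2 + 6)*5)*(-1/(-9 + 9*(-8))))*(-28) = ((8*5)*(-1/(-9 - 72)))*(-28) = (40*(-1/(-81)))*(-28) = (40*(-1*(-1/81)))*(-28) = (40*(1/81))*(-28) = (40/81)*(-28) = -1120/81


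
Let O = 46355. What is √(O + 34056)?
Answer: √80411 ≈ 283.57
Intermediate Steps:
√(O + 34056) = √(46355 + 34056) = √80411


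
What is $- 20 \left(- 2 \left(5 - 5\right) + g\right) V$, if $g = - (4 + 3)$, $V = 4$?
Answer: $560$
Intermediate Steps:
$g = -7$ ($g = \left(-1\right) 7 = -7$)
$- 20 \left(- 2 \left(5 - 5\right) + g\right) V = - 20 \left(- 2 \left(5 - 5\right) - 7\right) 4 = - 20 \left(\left(-2\right) 0 - 7\right) 4 = - 20 \left(0 - 7\right) 4 = \left(-20\right) \left(-7\right) 4 = 140 \cdot 4 = 560$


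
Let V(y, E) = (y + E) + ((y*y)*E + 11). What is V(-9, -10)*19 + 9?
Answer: -15533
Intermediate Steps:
V(y, E) = 11 + E + y + E*y**2 (V(y, E) = (E + y) + (y**2*E + 11) = (E + y) + (E*y**2 + 11) = (E + y) + (11 + E*y**2) = 11 + E + y + E*y**2)
V(-9, -10)*19 + 9 = (11 - 10 - 9 - 10*(-9)**2)*19 + 9 = (11 - 10 - 9 - 10*81)*19 + 9 = (11 - 10 - 9 - 810)*19 + 9 = -818*19 + 9 = -15542 + 9 = -15533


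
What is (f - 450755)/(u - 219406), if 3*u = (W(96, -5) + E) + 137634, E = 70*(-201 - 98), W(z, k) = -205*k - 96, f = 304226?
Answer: 48843/60065 ≈ 0.81317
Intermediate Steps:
W(z, k) = -96 - 205*k
E = -20930 (E = 70*(-299) = -20930)
u = 39211 (u = (((-96 - 205*(-5)) - 20930) + 137634)/3 = (((-96 + 1025) - 20930) + 137634)/3 = ((929 - 20930) + 137634)/3 = (-20001 + 137634)/3 = (⅓)*117633 = 39211)
(f - 450755)/(u - 219406) = (304226 - 450755)/(39211 - 219406) = -146529/(-180195) = -146529*(-1/180195) = 48843/60065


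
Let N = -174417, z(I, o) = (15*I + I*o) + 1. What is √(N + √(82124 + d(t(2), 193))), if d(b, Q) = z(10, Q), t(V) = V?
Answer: √(-174417 + √84205) ≈ 417.29*I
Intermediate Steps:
z(I, o) = 1 + 15*I + I*o
d(b, Q) = 151 + 10*Q (d(b, Q) = 1 + 15*10 + 10*Q = 1 + 150 + 10*Q = 151 + 10*Q)
√(N + √(82124 + d(t(2), 193))) = √(-174417 + √(82124 + (151 + 10*193))) = √(-174417 + √(82124 + (151 + 1930))) = √(-174417 + √(82124 + 2081)) = √(-174417 + √84205)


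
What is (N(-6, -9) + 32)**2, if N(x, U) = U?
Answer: 529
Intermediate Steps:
(N(-6, -9) + 32)**2 = (-9 + 32)**2 = 23**2 = 529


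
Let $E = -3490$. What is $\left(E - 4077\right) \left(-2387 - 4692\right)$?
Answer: $53566793$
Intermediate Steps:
$\left(E - 4077\right) \left(-2387 - 4692\right) = \left(-3490 - 4077\right) \left(-2387 - 4692\right) = \left(-7567\right) \left(-7079\right) = 53566793$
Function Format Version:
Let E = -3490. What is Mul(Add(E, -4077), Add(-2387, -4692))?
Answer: 53566793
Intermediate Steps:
Mul(Add(E, -4077), Add(-2387, -4692)) = Mul(Add(-3490, -4077), Add(-2387, -4692)) = Mul(-7567, -7079) = 53566793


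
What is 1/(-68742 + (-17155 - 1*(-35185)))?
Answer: -1/50712 ≈ -1.9719e-5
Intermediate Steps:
1/(-68742 + (-17155 - 1*(-35185))) = 1/(-68742 + (-17155 + 35185)) = 1/(-68742 + 18030) = 1/(-50712) = -1/50712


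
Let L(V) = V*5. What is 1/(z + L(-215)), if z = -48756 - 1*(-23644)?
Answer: -1/26187 ≈ -3.8187e-5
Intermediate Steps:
z = -25112 (z = -48756 + 23644 = -25112)
L(V) = 5*V
1/(z + L(-215)) = 1/(-25112 + 5*(-215)) = 1/(-25112 - 1075) = 1/(-26187) = -1/26187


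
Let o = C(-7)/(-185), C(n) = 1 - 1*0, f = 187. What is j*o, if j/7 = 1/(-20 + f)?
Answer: -7/30895 ≈ -0.00022657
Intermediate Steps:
C(n) = 1 (C(n) = 1 + 0 = 1)
j = 7/167 (j = 7/(-20 + 187) = 7/167 ≈ 0.041916)
o = -1/185 (o = 1/(-185) = 1*(-1/185) = -1/185 ≈ -0.0054054)
j*o = (7/167)*(-1/185) = -7/30895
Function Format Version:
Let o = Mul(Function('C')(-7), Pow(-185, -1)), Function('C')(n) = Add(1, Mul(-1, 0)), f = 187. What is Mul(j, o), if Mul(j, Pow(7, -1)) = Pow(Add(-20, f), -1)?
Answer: Rational(-7, 30895) ≈ -0.00022657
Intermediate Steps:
Function('C')(n) = 1 (Function('C')(n) = Add(1, 0) = 1)
j = Rational(7, 167) (j = Mul(7, Pow(Add(-20, 187), -1)) = Mul(7, Pow(167, -1)) = Mul(7, Rational(1, 167)) = Rational(7, 167) ≈ 0.041916)
o = Rational(-1, 185) (o = Mul(1, Pow(-185, -1)) = Mul(1, Rational(-1, 185)) = Rational(-1, 185) ≈ -0.0054054)
Mul(j, o) = Mul(Rational(7, 167), Rational(-1, 185)) = Rational(-7, 30895)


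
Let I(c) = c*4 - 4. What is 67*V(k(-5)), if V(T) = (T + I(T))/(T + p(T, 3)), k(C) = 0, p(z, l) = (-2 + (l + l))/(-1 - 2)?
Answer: 201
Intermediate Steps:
I(c) = -4 + 4*c (I(c) = 4*c - 4 = -4 + 4*c)
p(z, l) = ⅔ - 2*l/3 (p(z, l) = (-2 + 2*l)/(-3) = (-2 + 2*l)*(-⅓) = ⅔ - 2*l/3)
V(T) = (-4 + 5*T)/(-4/3 + T) (V(T) = (T + (-4 + 4*T))/(T + (⅔ - ⅔*3)) = (-4 + 5*T)/(T + (⅔ - 2)) = (-4 + 5*T)/(T - 4/3) = (-4 + 5*T)/(-4/3 + T))
67*V(k(-5)) = 67*(3*(-4 + 5*0)/(-4 + 3*0)) = 67*(3*(-4 + 0)/(-4 + 0)) = 67*(3*(-4)/(-4)) = 67*(3*(-¼)*(-4)) = 67*3 = 201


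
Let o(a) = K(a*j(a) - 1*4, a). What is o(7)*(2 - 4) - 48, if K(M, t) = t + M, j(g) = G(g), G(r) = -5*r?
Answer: 436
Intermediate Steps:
j(g) = -5*g
K(M, t) = M + t
o(a) = -4 + a - 5*a² (o(a) = (a*(-5*a) - 1*4) + a = (-5*a² - 4) + a = (-4 - 5*a²) + a = -4 + a - 5*a²)
o(7)*(2 - 4) - 48 = (-4 + 7 - 5*7²)*(2 - 4) - 48 = (-4 + 7 - 5*49)*(-2) - 48 = (-4 + 7 - 245)*(-2) - 48 = -242*(-2) - 48 = 484 - 48 = 436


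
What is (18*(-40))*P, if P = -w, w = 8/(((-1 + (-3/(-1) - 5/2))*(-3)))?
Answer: 3840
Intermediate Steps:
w = 16/3 (w = 8/(((-1 + (-3*(-1) - 5*½))*(-3))) = 8/(((-1 + (3 - 5/2))*(-3))) = 8/(((-1 + ½)*(-3))) = 8/((-½*(-3))) = 8/(3/2) = 8*(⅔) = 16/3 ≈ 5.3333)
P = -16/3 (P = -1*16/3 = -16/3 ≈ -5.3333)
(18*(-40))*P = (18*(-40))*(-16/3) = -720*(-16/3) = 3840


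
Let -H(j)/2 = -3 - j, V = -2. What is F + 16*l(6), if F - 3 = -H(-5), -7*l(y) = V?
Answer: 81/7 ≈ 11.571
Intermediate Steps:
H(j) = 6 + 2*j (H(j) = -2*(-3 - j) = 6 + 2*j)
l(y) = 2/7 (l(y) = -⅐*(-2) = 2/7)
F = 7 (F = 3 - (6 + 2*(-5)) = 3 - (6 - 10) = 3 - 1*(-4) = 3 + 4 = 7)
F + 16*l(6) = 7 + 16*(2/7) = 7 + 32/7 = 81/7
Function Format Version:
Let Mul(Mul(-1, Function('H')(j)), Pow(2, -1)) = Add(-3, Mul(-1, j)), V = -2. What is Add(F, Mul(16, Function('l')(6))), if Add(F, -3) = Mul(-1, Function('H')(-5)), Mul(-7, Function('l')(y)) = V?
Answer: Rational(81, 7) ≈ 11.571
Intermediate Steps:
Function('H')(j) = Add(6, Mul(2, j)) (Function('H')(j) = Mul(-2, Add(-3, Mul(-1, j))) = Add(6, Mul(2, j)))
Function('l')(y) = Rational(2, 7) (Function('l')(y) = Mul(Rational(-1, 7), -2) = Rational(2, 7))
F = 7 (F = Add(3, Mul(-1, Add(6, Mul(2, -5)))) = Add(3, Mul(-1, Add(6, -10))) = Add(3, Mul(-1, -4)) = Add(3, 4) = 7)
Add(F, Mul(16, Function('l')(6))) = Add(7, Mul(16, Rational(2, 7))) = Add(7, Rational(32, 7)) = Rational(81, 7)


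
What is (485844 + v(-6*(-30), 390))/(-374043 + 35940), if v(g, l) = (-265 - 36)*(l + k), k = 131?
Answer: -329023/338103 ≈ -0.97314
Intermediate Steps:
v(g, l) = -39431 - 301*l (v(g, l) = (-265 - 36)*(l + 131) = -301*(131 + l) = -39431 - 301*l)
(485844 + v(-6*(-30), 390))/(-374043 + 35940) = (485844 + (-39431 - 301*390))/(-374043 + 35940) = (485844 + (-39431 - 117390))/(-338103) = (485844 - 156821)*(-1/338103) = 329023*(-1/338103) = -329023/338103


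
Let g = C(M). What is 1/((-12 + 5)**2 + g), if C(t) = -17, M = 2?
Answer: 1/32 ≈ 0.031250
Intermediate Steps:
g = -17
1/((-12 + 5)**2 + g) = 1/((-12 + 5)**2 - 17) = 1/((-7)**2 - 17) = 1/(49 - 17) = 1/32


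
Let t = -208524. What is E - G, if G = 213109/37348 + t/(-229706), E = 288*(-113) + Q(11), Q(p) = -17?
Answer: -139699751435637/4289529844 ≈ -32568.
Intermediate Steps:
E = -32561 (E = 288*(-113) - 17 = -32544 - 17 = -32561)
G = 28370185153/4289529844 (G = 213109/37348 - 208524/(-229706) = 213109*(1/37348) - 208524*(-1/229706) = 213109/37348 + 104262/114853 = 28370185153/4289529844 ≈ 6.6138)
E - G = -32561 - 1*28370185153/4289529844 = -32561 - 28370185153/4289529844 = -139699751435637/4289529844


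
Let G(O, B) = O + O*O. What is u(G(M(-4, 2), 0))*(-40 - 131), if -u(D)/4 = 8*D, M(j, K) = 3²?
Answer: 492480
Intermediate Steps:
M(j, K) = 9
G(O, B) = O + O²
u(D) = -32*D
u(G(M(-4, 2), 0))*(-40 - 131) = (-288*(1 + 9))*(-40 - 131) = -288*10*(-171) = -32*90*(-171) = -2880*(-171) = 492480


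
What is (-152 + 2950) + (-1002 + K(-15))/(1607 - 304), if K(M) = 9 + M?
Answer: 3644786/1303 ≈ 2797.2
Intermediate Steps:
(-152 + 2950) + (-1002 + K(-15))/(1607 - 304) = (-152 + 2950) + (-1002 + (9 - 15))/(1607 - 304) = 2798 + (-1002 - 6)/1303 = 2798 - 1008*1/1303 = 2798 - 1008/1303 = 3644786/1303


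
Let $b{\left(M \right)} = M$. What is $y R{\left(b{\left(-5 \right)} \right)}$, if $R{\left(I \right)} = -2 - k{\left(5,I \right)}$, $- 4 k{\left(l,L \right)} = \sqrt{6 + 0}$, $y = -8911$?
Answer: $17822 - \frac{8911 \sqrt{6}}{4} \approx 12365.0$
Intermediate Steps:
$k{\left(l,L \right)} = - \frac{\sqrt{6}}{4}$ ($k{\left(l,L \right)} = - \frac{\sqrt{6 + 0}}{4} = - \frac{\sqrt{6}}{4}$)
$R{\left(I \right)} = -2 + \frac{\sqrt{6}}{4}$ ($R{\left(I \right)} = -2 - - \frac{\sqrt{6}}{4} = -2 + \frac{\sqrt{6}}{4}$)
$y R{\left(b{\left(-5 \right)} \right)} = - 8911 \left(-2 + \frac{\sqrt{6}}{4}\right) = 17822 - \frac{8911 \sqrt{6}}{4}$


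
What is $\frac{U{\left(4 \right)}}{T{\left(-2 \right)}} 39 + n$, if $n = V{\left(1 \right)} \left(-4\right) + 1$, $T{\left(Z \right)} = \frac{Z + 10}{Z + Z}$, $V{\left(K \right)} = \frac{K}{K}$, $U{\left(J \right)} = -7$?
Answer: $\frac{267}{2} \approx 133.5$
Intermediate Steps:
$V{\left(K \right)} = 1$
$T{\left(Z \right)} = \frac{10 + Z}{2 Z}$
$n = -3$ ($n = 1 \left(-4\right) + 1 = -4 + 1 = -3$)
$\frac{U{\left(4 \right)}}{T{\left(-2 \right)}} 39 + n = - \frac{7}{\frac{1}{2} \frac{1}{-2} \left(10 - 2\right)} 39 - 3 = - \frac{7}{\frac{1}{2} \left(- \frac{1}{2}\right) 8} \cdot 39 - 3 = - \frac{7}{-2} \cdot 39 - 3 = \left(-7\right) \left(- \frac{1}{2}\right) 39 - 3 = \frac{7}{2} \cdot 39 - 3 = \frac{273}{2} - 3 = \frac{267}{2}$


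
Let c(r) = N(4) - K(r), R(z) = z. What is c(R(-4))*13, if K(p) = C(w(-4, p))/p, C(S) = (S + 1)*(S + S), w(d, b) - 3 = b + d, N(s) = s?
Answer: 182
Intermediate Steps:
w(d, b) = 3 + b + d (w(d, b) = 3 + (b + d) = 3 + b + d)
C(S) = 2*S*(1 + S) (C(S) = (1 + S)*(2*S) = 2*S*(1 + S))
K(p) = -2 + 2*p (K(p) = (2*(3 + p - 4)*(1 + (3 + p - 4)))/p = (2*(-1 + p)*(1 + (-1 + p)))/p = (2*(-1 + p)*p)/p = (2*p*(-1 + p))/p = -2 + 2*p)
c(r) = 6 - 2*r (c(r) = 4 - (-2 + 2*r) = 4 + (2 - 2*r) = 6 - 2*r)
c(R(-4))*13 = (6 - 2*(-4))*13 = (6 + 8)*13 = 14*13 = 182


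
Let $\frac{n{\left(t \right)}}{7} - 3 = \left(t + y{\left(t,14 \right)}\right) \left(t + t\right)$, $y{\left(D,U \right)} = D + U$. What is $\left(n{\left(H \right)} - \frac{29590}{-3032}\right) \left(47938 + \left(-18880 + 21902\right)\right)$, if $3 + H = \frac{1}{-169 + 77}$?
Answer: $- \frac{3121727146720}{200491} \approx -1.557 \cdot 10^{7}$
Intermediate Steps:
$H = - \frac{277}{92}$ ($H = -3 + \frac{1}{-169 + 77} = -3 + \frac{1}{-92} = -3 - \frac{1}{92} = - \frac{277}{92} \approx -3.0109$)
$n{\left(t \right)} = 21 + 14 t \left(14 + 2 t\right)$ ($n{\left(t \right)} = 21 + 7 \left(t + \left(t + 14\right)\right) \left(t + t\right) = 21 + 7 \left(t + \left(14 + t\right)\right) 2 t = 21 + 7 \left(14 + 2 t\right) 2 t = 21 + 7 \cdot 2 t \left(14 + 2 t\right) = 21 + 14 t \left(14 + 2 t\right)$)
$\left(n{\left(H \right)} - \frac{29590}{-3032}\right) \left(47938 + \left(-18880 + 21902\right)\right) = \left(\left(21 + 28 \left(- \frac{277}{92}\right)^{2} + 196 \left(- \frac{277}{92}\right)\right) - \frac{29590}{-3032}\right) \left(47938 + \left(-18880 + 21902\right)\right) = \left(\left(21 + 28 \cdot \frac{76729}{8464} - \frac{13573}{23}\right) - - \frac{14795}{1516}\right) \left(47938 + 3022\right) = \left(\left(21 + \frac{537103}{2116} - \frac{13573}{23}\right) + \frac{14795}{1516}\right) 50960 = \left(- \frac{667177}{2116} + \frac{14795}{1516}\right) 50960 = \left(- \frac{61258382}{200491}\right) 50960 = - \frac{3121727146720}{200491}$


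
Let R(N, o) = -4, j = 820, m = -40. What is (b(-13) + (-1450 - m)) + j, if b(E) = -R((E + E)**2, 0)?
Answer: -586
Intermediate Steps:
b(E) = 4 (b(E) = -1*(-4) = 4)
(b(-13) + (-1450 - m)) + j = (4 + (-1450 - 1*(-40))) + 820 = (4 + (-1450 + 40)) + 820 = (4 - 1410) + 820 = -1406 + 820 = -586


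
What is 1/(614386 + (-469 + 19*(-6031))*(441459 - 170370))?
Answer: -1/31190343776 ≈ -3.2061e-11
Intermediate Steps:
1/(614386 + (-469 + 19*(-6031))*(441459 - 170370)) = 1/(614386 + (-469 - 114589)*271089) = 1/(614386 - 115058*271089) = 1/(614386 - 31190958162) = 1/(-31190343776) = -1/31190343776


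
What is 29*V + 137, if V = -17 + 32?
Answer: 572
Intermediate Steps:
V = 15
29*V + 137 = 29*15 + 137 = 435 + 137 = 572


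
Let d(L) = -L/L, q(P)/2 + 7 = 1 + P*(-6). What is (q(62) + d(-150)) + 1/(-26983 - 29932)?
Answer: -43084656/56915 ≈ -757.00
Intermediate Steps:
q(P) = -12 - 12*P (q(P) = -14 + 2*(1 + P*(-6)) = -14 + 2*(1 - 6*P) = -14 + (2 - 12*P) = -12 - 12*P)
d(L) = -1 (d(L) = -1*1 = -1)
(q(62) + d(-150)) + 1/(-26983 - 29932) = ((-12 - 12*62) - 1) + 1/(-26983 - 29932) = ((-12 - 744) - 1) + 1/(-56915) = (-756 - 1) - 1/56915 = -757 - 1/56915 = -43084656/56915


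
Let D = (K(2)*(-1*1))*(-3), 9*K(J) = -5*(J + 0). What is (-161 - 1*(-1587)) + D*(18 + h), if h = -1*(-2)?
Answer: 4078/3 ≈ 1359.3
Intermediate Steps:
K(J) = -5*J/9 (K(J) = (-5*(J + 0))/9 = (-5*J)/9 = -5*J/9)
h = 2
D = -10/3 (D = ((-5/9*2)*(-1*1))*(-3) = -10/9*(-1)*(-3) = (10/9)*(-3) = -10/3 ≈ -3.3333)
(-161 - 1*(-1587)) + D*(18 + h) = (-161 - 1*(-1587)) - 10*(18 + 2)/3 = (-161 + 1587) - 10/3*20 = 1426 - 200/3 = 4078/3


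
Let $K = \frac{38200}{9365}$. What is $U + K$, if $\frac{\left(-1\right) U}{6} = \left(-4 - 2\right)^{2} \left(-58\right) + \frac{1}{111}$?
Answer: $\frac{868481862}{69301} \approx 12532.0$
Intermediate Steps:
$K = \frac{7640}{1873}$ ($K = 38200 \cdot \frac{1}{9365} = \frac{7640}{1873} \approx 4.079$)
$U = \frac{463534}{37}$ ($U = - 6 \left(\left(-4 - 2\right)^{2} \left(-58\right) + \frac{1}{111}\right) = - 6 \left(\left(-6\right)^{2} \left(-58\right) + \frac{1}{111}\right) = - 6 \left(36 \left(-58\right) + \frac{1}{111}\right) = - 6 \left(-2088 + \frac{1}{111}\right) = \left(-6\right) \left(- \frac{231767}{111}\right) = \frac{463534}{37} \approx 12528.0$)
$U + K = \frac{463534}{37} + \frac{7640}{1873} = \frac{868481862}{69301}$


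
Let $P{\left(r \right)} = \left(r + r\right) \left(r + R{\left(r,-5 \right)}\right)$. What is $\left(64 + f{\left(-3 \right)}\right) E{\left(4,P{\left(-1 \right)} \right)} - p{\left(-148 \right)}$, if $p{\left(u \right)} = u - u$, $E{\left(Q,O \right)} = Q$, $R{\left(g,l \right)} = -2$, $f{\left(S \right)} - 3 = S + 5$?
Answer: $276$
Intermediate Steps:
$f{\left(S \right)} = 8 + S$ ($f{\left(S \right)} = 3 + \left(S + 5\right) = 3 + \left(5 + S\right) = 8 + S$)
$P{\left(r \right)} = 2 r \left(-2 + r\right)$ ($P{\left(r \right)} = \left(r + r\right) \left(r - 2\right) = 2 r \left(-2 + r\right)$)
$p{\left(u \right)} = 0$
$\left(64 + f{\left(-3 \right)}\right) E{\left(4,P{\left(-1 \right)} \right)} - p{\left(-148 \right)} = \left(64 + \left(8 - 3\right)\right) 4 - 0 = \left(64 + 5\right) 4 + 0 = 69 \cdot 4 + 0 = 276 + 0 = 276$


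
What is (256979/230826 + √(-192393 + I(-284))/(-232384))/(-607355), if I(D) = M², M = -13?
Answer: -256979/140193325230 + I*√12014/35284896080 ≈ -1.833e-6 + 3.1064e-9*I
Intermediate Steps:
I(D) = 169 (I(D) = (-13)² = 169)
(256979/230826 + √(-192393 + I(-284))/(-232384))/(-607355) = (256979/230826 + √(-192393 + 169)/(-232384))/(-607355) = (256979*(1/230826) + √(-192224)*(-1/232384))*(-1/607355) = (256979/230826 + (4*I*√12014)*(-1/232384))*(-1/607355) = (256979/230826 - I*√12014/58096)*(-1/607355) = -256979/140193325230 + I*√12014/35284896080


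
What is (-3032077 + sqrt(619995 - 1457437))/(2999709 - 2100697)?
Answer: -3032077/899012 + I*sqrt(837442)/899012 ≈ -3.3727 + 0.0010179*I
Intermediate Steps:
(-3032077 + sqrt(619995 - 1457437))/(2999709 - 2100697) = (-3032077 + sqrt(-837442))/899012 = (-3032077 + I*sqrt(837442))*(1/899012) = -3032077/899012 + I*sqrt(837442)/899012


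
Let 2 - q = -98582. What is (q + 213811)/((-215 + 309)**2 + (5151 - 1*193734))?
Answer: -312395/179747 ≈ -1.7380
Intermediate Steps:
q = 98584 (q = 2 - 1*(-98582) = 2 + 98582 = 98584)
(q + 213811)/((-215 + 309)**2 + (5151 - 1*193734)) = (98584 + 213811)/((-215 + 309)**2 + (5151 - 1*193734)) = 312395/(94**2 + (5151 - 193734)) = 312395/(8836 - 188583) = 312395/(-179747) = 312395*(-1/179747) = -312395/179747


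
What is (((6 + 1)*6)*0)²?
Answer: 0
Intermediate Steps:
(((6 + 1)*6)*0)² = ((7*6)*0)² = (42*0)² = 0² = 0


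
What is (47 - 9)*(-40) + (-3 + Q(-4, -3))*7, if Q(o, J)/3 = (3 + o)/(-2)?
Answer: -3061/2 ≈ -1530.5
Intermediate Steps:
Q(o, J) = -9/2 - 3*o/2 (Q(o, J) = 3*((3 + o)/(-2)) = 3*((3 + o)*(-½)) = 3*(-3/2 - o/2) = -9/2 - 3*o/2)
(47 - 9)*(-40) + (-3 + Q(-4, -3))*7 = (47 - 9)*(-40) + (-3 + (-9/2 - 3/2*(-4)))*7 = 38*(-40) + (-3 + (-9/2 + 6))*7 = -1520 + (-3 + 3/2)*7 = -1520 - 3/2*7 = -1520 - 21/2 = -3061/2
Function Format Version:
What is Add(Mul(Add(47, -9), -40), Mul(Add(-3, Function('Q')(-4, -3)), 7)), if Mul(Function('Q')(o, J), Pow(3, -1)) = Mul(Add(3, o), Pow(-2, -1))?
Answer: Rational(-3061, 2) ≈ -1530.5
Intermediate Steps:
Function('Q')(o, J) = Add(Rational(-9, 2), Mul(Rational(-3, 2), o)) (Function('Q')(o, J) = Mul(3, Mul(Add(3, o), Pow(-2, -1))) = Mul(3, Mul(Add(3, o), Rational(-1, 2))) = Mul(3, Add(Rational(-3, 2), Mul(Rational(-1, 2), o))) = Add(Rational(-9, 2), Mul(Rational(-3, 2), o)))
Add(Mul(Add(47, -9), -40), Mul(Add(-3, Function('Q')(-4, -3)), 7)) = Add(Mul(Add(47, -9), -40), Mul(Add(-3, Add(Rational(-9, 2), Mul(Rational(-3, 2), -4))), 7)) = Add(Mul(38, -40), Mul(Add(-3, Add(Rational(-9, 2), 6)), 7)) = Add(-1520, Mul(Add(-3, Rational(3, 2)), 7)) = Add(-1520, Mul(Rational(-3, 2), 7)) = Add(-1520, Rational(-21, 2)) = Rational(-3061, 2)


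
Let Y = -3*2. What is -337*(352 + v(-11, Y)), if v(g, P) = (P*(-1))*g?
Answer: -96382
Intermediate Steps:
Y = -6
v(g, P) = -P*g (v(g, P) = (-P)*g = -P*g)
-337*(352 + v(-11, Y)) = -337*(352 - 1*(-6)*(-11)) = -337*(352 - 66) = -337*286 = -96382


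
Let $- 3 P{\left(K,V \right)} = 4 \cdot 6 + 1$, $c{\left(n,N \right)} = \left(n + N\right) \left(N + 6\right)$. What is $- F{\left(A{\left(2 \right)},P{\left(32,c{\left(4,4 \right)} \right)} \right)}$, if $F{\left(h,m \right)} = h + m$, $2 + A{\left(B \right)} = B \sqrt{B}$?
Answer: $\frac{31}{3} - 2 \sqrt{2} \approx 7.5049$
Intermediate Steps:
$c{\left(n,N \right)} = \left(6 + N\right) \left(N + n\right)$ ($c{\left(n,N \right)} = \left(N + n\right) \left(6 + N\right) = \left(6 + N\right) \left(N + n\right)$)
$P{\left(K,V \right)} = - \frac{25}{3}$ ($P{\left(K,V \right)} = - \frac{4 \cdot 6 + 1}{3} = - \frac{24 + 1}{3} = \left(- \frac{1}{3}\right) 25 = - \frac{25}{3}$)
$A{\left(B \right)} = -2 + B^{\frac{3}{2}}$ ($A{\left(B \right)} = -2 + B \sqrt{B} = -2 + B^{\frac{3}{2}}$)
$- F{\left(A{\left(2 \right)},P{\left(32,c{\left(4,4 \right)} \right)} \right)} = - (\left(-2 + 2^{\frac{3}{2}}\right) - \frac{25}{3}) = - (\left(-2 + 2 \sqrt{2}\right) - \frac{25}{3}) = - (- \frac{31}{3} + 2 \sqrt{2}) = \frac{31}{3} - 2 \sqrt{2}$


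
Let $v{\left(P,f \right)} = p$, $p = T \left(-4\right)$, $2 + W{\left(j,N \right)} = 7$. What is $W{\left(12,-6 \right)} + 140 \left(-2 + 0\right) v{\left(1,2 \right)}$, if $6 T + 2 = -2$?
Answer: $- \frac{2225}{3} \approx -741.67$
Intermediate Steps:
$T = - \frac{2}{3}$ ($T = - \frac{1}{3} + \frac{1}{6} \left(-2\right) = - \frac{1}{3} - \frac{1}{3} = - \frac{2}{3} \approx -0.66667$)
$W{\left(j,N \right)} = 5$ ($W{\left(j,N \right)} = -2 + 7 = 5$)
$p = \frac{8}{3}$ ($p = \left(- \frac{2}{3}\right) \left(-4\right) = \frac{8}{3} \approx 2.6667$)
$v{\left(P,f \right)} = \frac{8}{3}$
$W{\left(12,-6 \right)} + 140 \left(-2 + 0\right) v{\left(1,2 \right)} = 5 + 140 \left(-2 + 0\right) \frac{8}{3} = 5 + 140 \left(\left(-2\right) \frac{8}{3}\right) = 5 + 140 \left(- \frac{16}{3}\right) = 5 - \frac{2240}{3} = - \frac{2225}{3}$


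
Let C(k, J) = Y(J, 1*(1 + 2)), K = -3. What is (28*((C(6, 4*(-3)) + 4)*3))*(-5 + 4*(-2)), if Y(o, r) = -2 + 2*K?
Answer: 4368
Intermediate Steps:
Y(o, r) = -8 (Y(o, r) = -2 + 2*(-3) = -2 - 6 = -8)
C(k, J) = -8
(28*((C(6, 4*(-3)) + 4)*3))*(-5 + 4*(-2)) = (28*((-8 + 4)*3))*(-5 + 4*(-2)) = (28*(-4*3))*(-5 - 8) = (28*(-12))*(-13) = -336*(-13) = 4368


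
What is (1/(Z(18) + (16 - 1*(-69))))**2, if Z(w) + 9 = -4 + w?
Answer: 1/8100 ≈ 0.00012346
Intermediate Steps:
Z(w) = -13 + w (Z(w) = -9 + (-4 + w) = -13 + w)
(1/(Z(18) + (16 - 1*(-69))))**2 = (1/((-13 + 18) + (16 - 1*(-69))))**2 = (1/(5 + (16 + 69)))**2 = (1/(5 + 85))**2 = (1/90)**2 = 1/8100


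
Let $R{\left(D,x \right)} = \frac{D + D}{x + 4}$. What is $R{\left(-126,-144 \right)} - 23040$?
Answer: $- \frac{115191}{5} \approx -23038.0$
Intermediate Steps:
$R{\left(D,x \right)} = \frac{2 D}{4 + x}$
$R{\left(-126,-144 \right)} - 23040 = 2 \left(-126\right) \frac{1}{4 - 144} - 23040 = 2 \left(-126\right) \frac{1}{-140} - 23040 = 2 \left(-126\right) \left(- \frac{1}{140}\right) - 23040 = \frac{9}{5} - 23040 = - \frac{115191}{5}$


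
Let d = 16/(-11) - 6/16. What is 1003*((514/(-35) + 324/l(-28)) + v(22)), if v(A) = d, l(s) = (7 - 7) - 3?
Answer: -384657521/3080 ≈ -1.2489e+5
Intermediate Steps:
l(s) = -3 (l(s) = 0 - 3 = -3)
d = -161/88 (d = 16*(-1/11) - 6*1/16 = -16/11 - 3/8 = -161/88 ≈ -1.8295)
v(A) = -161/88
1003*((514/(-35) + 324/l(-28)) + v(22)) = 1003*((514/(-35) + 324/(-3)) - 161/88) = 1003*((514*(-1/35) + 324*(-1/3)) - 161/88) = 1003*((-514/35 - 108) - 161/88) = 1003*(-4294/35 - 161/88) = 1003*(-383507/3080) = -384657521/3080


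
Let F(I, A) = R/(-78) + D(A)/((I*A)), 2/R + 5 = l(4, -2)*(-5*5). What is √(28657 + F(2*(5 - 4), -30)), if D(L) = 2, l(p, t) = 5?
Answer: √121075685/65 ≈ 169.28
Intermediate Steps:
R = -1/65 (R = 2/(-5 + 5*(-5*5)) = 2/(-5 + 5*(-25)) = 2/(-5 - 125) = 2/(-130) = 2*(-1/130) = -1/65 ≈ -0.015385)
F(I, A) = 1/5070 + 2/(A*I) (F(I, A) = -1/65/(-78) + 2/((I*A)) = -1/65*(-1/78) + 2/((A*I)) = 1/5070 + 2*(1/(A*I)) = 1/5070 + 2/(A*I))
√(28657 + F(2*(5 - 4), -30)) = √(28657 + (1/5070 + 2/(-30*(2*(5 - 4))))) = √(28657 + (1/5070 + 2*(-1/30)/(2*1))) = √(28657 + (1/5070 + 2*(-1/30)/2)) = √(28657 + (1/5070 + 2*(-1/30)*(½))) = √(28657 + (1/5070 - 1/30)) = √(28657 - 28/845) = √(24215137/845) = √121075685/65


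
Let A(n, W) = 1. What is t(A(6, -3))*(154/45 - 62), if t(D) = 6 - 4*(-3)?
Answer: -5272/5 ≈ -1054.4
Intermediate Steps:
t(D) = 18 (t(D) = 6 + 12 = 18)
t(A(6, -3))*(154/45 - 62) = 18*(154/45 - 62) = 18*(-2636/45) = -5272/5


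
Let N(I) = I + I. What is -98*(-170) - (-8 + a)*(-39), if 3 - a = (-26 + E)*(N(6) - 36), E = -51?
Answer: -55607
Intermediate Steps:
N(I) = 2*I
a = -1845 (a = 3 - (-26 - 51)*(2*6 - 36) = 3 - (-77)*(12 - 36) = 3 - (-77)*(-24) = 3 - 1*1848 = 3 - 1848 = -1845)
-98*(-170) - (-8 + a)*(-39) = -98*(-170) - (-8 - 1845)*(-39) = 16660 - (-1853)*(-39) = 16660 - 1*72267 = 16660 - 72267 = -55607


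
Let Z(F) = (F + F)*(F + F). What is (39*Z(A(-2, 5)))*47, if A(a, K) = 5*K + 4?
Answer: 6166212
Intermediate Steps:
A(a, K) = 4 + 5*K
Z(F) = 4*F² (Z(F) = (2*F)*(2*F) = 4*F²)
(39*Z(A(-2, 5)))*47 = (39*(4*(4 + 5*5)²))*47 = (39*(4*(4 + 25)²))*47 = (39*(4*29²))*47 = (39*(4*841))*47 = (39*3364)*47 = 131196*47 = 6166212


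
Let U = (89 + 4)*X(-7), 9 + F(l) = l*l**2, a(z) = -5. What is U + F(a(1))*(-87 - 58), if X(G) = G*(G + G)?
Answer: 28544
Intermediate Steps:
X(G) = 2*G**2 (X(G) = G*(2*G) = 2*G**2)
F(l) = -9 + l**3 (F(l) = -9 + l*l**2 = -9 + l**3)
U = 9114 (U = (89 + 4)*(2*(-7)**2) = 93*(2*49) = 93*98 = 9114)
U + F(a(1))*(-87 - 58) = 9114 + (-9 + (-5)**3)*(-87 - 58) = 9114 + (-9 - 125)*(-145) = 9114 - 134*(-145) = 9114 + 19430 = 28544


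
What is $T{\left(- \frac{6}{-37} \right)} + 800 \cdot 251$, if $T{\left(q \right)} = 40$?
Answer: $200840$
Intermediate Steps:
$T{\left(- \frac{6}{-37} \right)} + 800 \cdot 251 = 40 + 800 \cdot 251 = 40 + 200800 = 200840$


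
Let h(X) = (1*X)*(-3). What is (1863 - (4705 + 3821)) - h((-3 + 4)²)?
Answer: -6660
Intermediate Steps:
h(X) = -3*X (h(X) = X*(-3) = -3*X)
(1863 - (4705 + 3821)) - h((-3 + 4)²) = (1863 - (4705 + 3821)) - (-3)*(-3 + 4)² = (1863 - 1*8526) - (-3)*1² = (1863 - 8526) - (-3) = -6663 - 1*(-3) = -6663 + 3 = -6660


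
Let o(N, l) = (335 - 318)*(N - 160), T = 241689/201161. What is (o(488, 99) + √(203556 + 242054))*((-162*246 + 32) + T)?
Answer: -2627276500568/11833 - 471175843*√445610/11833 ≈ -2.4861e+8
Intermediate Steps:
T = 14217/11833 (T = 241689*(1/201161) = 14217/11833 ≈ 1.2015)
o(N, l) = -2720 + 17*N (o(N, l) = 17*(-160 + N) = -2720 + 17*N)
(o(488, 99) + √(203556 + 242054))*((-162*246 + 32) + T) = ((-2720 + 17*488) + √(203556 + 242054))*((-162*246 + 32) + 14217/11833) = ((-2720 + 8296) + √445610)*((-39852 + 32) + 14217/11833) = (5576 + √445610)*(-39820 + 14217/11833) = (5576 + √445610)*(-471175843/11833) = -2627276500568/11833 - 471175843*√445610/11833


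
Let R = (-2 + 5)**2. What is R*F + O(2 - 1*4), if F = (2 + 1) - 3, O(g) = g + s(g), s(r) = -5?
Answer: -7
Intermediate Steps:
O(g) = -5 + g (O(g) = g - 5 = -5 + g)
F = 0 (F = 3 - 3 = 0)
R = 9 (R = 3**2 = 9)
R*F + O(2 - 1*4) = 9*0 + (-5 + (2 - 1*4)) = 0 + (-5 + (2 - 4)) = 0 + (-5 - 2) = 0 - 7 = -7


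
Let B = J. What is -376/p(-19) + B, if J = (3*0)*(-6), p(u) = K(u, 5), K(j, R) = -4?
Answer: 94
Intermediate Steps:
p(u) = -4
J = 0 (J = 0*(-6) = 0)
B = 0
-376/p(-19) + B = -376/(-4) + 0 = -376*(-1/4) + 0 = 94 + 0 = 94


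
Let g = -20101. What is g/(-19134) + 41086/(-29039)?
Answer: -202426585/555632226 ≈ -0.36432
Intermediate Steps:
g/(-19134) + 41086/(-29039) = -20101/(-19134) + 41086/(-29039) = -20101*(-1/19134) + 41086*(-1/29039) = 20101/19134 - 41086/29039 = -202426585/555632226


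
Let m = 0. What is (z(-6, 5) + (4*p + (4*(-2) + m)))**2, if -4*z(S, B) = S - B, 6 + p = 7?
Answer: 25/16 ≈ 1.5625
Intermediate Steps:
p = 1 (p = -6 + 7 = 1)
z(S, B) = -S/4 + B/4 (z(S, B) = -(S - B)/4 = -S/4 + B/4)
(z(-6, 5) + (4*p + (4*(-2) + m)))**2 = ((-1/4*(-6) + (1/4)*5) + (4*1 + (4*(-2) + 0)))**2 = ((3/2 + 5/4) + (4 + (-8 + 0)))**2 = (11/4 + (4 - 8))**2 = (11/4 - 4)**2 = (-5/4)**2 = 25/16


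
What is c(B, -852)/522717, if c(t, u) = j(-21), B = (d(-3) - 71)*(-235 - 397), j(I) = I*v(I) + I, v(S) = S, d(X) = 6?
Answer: 140/174239 ≈ 0.00080349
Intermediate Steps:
j(I) = I + I**2 (j(I) = I*I + I = I**2 + I = I + I**2)
B = 41080 (B = (6 - 71)*(-235 - 397) = -65*(-632) = 41080)
c(t, u) = 420 (c(t, u) = -21*(1 - 21) = -21*(-20) = 420)
c(B, -852)/522717 = 420/522717 = 420*(1/522717) = 140/174239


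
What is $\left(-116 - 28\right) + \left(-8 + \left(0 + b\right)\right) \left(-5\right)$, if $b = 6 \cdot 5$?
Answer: $-254$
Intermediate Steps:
$b = 30$
$\left(-116 - 28\right) + \left(-8 + \left(0 + b\right)\right) \left(-5\right) = \left(-116 - 28\right) + \left(-8 + \left(0 + 30\right)\right) \left(-5\right) = \left(-116 - 28\right) + \left(-8 + 30\right) \left(-5\right) = -144 + 22 \left(-5\right) = -144 - 110 = -254$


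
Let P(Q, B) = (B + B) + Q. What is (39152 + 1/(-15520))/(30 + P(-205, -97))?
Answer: -607639039/5726880 ≈ -106.10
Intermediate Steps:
P(Q, B) = Q + 2*B (P(Q, B) = 2*B + Q = Q + 2*B)
(39152 + 1/(-15520))/(30 + P(-205, -97)) = (39152 + 1/(-15520))/(30 + (-205 + 2*(-97))) = (39152 - 1/15520)/(30 + (-205 - 194)) = 607639039/(15520*(30 - 399)) = (607639039/15520)/(-369) = (607639039/15520)*(-1/369) = -607639039/5726880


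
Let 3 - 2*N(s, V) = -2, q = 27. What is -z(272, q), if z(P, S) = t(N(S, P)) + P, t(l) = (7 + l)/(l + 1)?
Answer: -1923/7 ≈ -274.71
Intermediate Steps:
N(s, V) = 5/2 (N(s, V) = 3/2 - ½*(-2) = 3/2 + 1 = 5/2)
t(l) = (7 + l)/(1 + l)
z(P, S) = 19/7 + P (z(P, S) = (7 + 5/2)/(1 + 5/2) + P = (19/2)/(7/2) + P = (2/7)*(19/2) + P = 19/7 + P)
-z(272, q) = -(19/7 + 272) = -1*1923/7 = -1923/7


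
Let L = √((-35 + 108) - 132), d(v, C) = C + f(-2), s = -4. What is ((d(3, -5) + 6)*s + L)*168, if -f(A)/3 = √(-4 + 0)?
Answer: -672 + 4032*I + 168*I*√59 ≈ -672.0 + 5322.4*I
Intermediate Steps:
f(A) = -6*I (f(A) = -3*√(-4 + 0) = -6*I)
d(v, C) = C - 6*I
L = I*√59 (L = √(73 - 132) = √(-59) = I*√59 ≈ 7.6811*I)
((d(3, -5) + 6)*s + L)*168 = (((-5 - 6*I) + 6)*(-4) + I*√59)*168 = ((1 - 6*I)*(-4) + I*√59)*168 = ((-4 + 24*I) + I*√59)*168 = (-4 + 24*I + I*√59)*168 = -672 + 4032*I + 168*I*√59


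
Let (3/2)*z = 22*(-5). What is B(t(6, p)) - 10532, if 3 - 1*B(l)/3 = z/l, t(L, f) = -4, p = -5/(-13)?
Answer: -10578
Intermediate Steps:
p = 5/13 (p = -5*(-1/13) = 5/13 ≈ 0.38462)
z = -220/3 (z = 2*(22*(-5))/3 = (⅔)*(-110) = -220/3 ≈ -73.333)
B(l) = 9 + 220/l (B(l) = 9 - (-220)/l = 9 + 220/l)
B(t(6, p)) - 10532 = (9 + 220/(-4)) - 10532 = (9 + 220*(-¼)) - 10532 = (9 - 55) - 10532 = -46 - 10532 = -10578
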